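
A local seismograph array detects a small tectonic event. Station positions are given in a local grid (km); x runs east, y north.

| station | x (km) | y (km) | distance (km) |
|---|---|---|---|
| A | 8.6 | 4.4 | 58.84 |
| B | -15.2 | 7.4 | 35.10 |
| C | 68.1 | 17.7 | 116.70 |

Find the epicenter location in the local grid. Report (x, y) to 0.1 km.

-48.6 km east, 18.2 km north

Circle about each station: (x − 8.6)² + (y − 4.4)² = 58.84²; (x + 15.2)² + (y − 7.4)² = 35.10²; (x − 68.1)² + (y − 17.7)² = 116.70².
Subtracting the A equation from the B and C equations removes the quadratic terms:
-47.6 x + 6.0 y = 2422.62
119.0 x + 26.6 y = -5299.16
Solving the 2×2 system: x ≈ -48.6, y ≈ 18.2 km.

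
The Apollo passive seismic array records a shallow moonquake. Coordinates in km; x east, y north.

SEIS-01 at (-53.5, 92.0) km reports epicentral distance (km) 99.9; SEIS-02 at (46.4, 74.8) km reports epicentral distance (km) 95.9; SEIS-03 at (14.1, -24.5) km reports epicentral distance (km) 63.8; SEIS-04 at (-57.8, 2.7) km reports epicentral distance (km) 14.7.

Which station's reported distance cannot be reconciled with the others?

SEIS-02

Solve using three stations at a time. Using SEIS-01, SEIS-03, SEIS-04 (subtract circle equations pairwise → linear system) gives (x, y) ≈ (-47.4, -7.7).
Distances from that point to each station vs reported:
  SEIS-01: calculated 99.9 vs reported 99.9 → residual 0.0 km
  SEIS-02: calculated 125.0 vs reported 95.9 → residual 29.1 km
  SEIS-03: calculated 63.8 vs reported 63.8 → residual 0.0 km
  SEIS-04: calculated 14.7 vs reported 14.7 → residual 0.0 km
SEIS-01, SEIS-03, SEIS-04 are mutually consistent (residuals ≈ 0); SEIS-02 is off by 29.1 km.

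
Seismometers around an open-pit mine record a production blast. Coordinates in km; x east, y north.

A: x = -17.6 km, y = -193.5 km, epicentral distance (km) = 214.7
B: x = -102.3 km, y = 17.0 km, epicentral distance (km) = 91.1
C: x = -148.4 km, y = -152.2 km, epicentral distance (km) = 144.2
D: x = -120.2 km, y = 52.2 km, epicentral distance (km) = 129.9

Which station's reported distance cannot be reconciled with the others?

A

Solve using three stations at a time. Using B, C, D (subtract circle equations pairwise → linear system) gives (x, y) ≈ (-43.8, -52.9).
Distances from that point to each station vs reported:
  A: calculated 143.0 vs reported 214.7 → residual 71.7 km
  B: calculated 91.2 vs reported 91.1 → residual 0.1 km
  C: calculated 144.2 vs reported 144.2 → residual 0.0 km
  D: calculated 129.9 vs reported 129.9 → residual 0.0 km
B, C, D are mutually consistent (residuals ≈ 0); A is off by 71.7 km.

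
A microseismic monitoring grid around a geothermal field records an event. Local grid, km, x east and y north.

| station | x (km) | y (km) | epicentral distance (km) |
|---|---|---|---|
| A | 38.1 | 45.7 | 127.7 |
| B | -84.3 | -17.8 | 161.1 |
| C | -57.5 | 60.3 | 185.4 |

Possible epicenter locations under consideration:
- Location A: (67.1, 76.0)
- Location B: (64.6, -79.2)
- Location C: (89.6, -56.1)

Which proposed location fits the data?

Location B

For each candidate, compare |candidate − station| to the reported distance:
Location A: residuals A 85.8, B 17.0, C 59.8 → max 85.8 km
Location B: residuals A 0.0, B 0.0, C 0.0 → max 0.0 km
Location C: residuals A 13.6, B 17.0, C 2.2 → max 17.0 km
Only Location B has all residuals ≈ 0.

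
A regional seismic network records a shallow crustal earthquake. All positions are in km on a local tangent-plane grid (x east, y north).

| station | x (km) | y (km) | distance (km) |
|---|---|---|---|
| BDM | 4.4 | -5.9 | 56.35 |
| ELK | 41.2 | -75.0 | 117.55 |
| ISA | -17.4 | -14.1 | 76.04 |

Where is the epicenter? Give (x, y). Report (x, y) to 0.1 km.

Circle about each station: (x − 4.4)² + (y + 5.9)² = 56.35²; (x − 41.2)² + (y + 75.0)² = 117.55²; (x + 17.4)² + (y + 14.1)² = 76.04².
Subtracting the BDM equation from the ELK and ISA equations removes the quadratic terms:
73.6 x − 138.2 y = -3374.41
-43.6 x − 16.4 y = -2159.36
Solving the 2×2 system: x ≈ 33.6, y ≈ 42.3 km.
Check against BDM (with the unrounded x, y): √((x − 4.4)²+(y + 5.9)²) = 56.37 ≈ 56.35 km. ✓

(33.6, 42.3)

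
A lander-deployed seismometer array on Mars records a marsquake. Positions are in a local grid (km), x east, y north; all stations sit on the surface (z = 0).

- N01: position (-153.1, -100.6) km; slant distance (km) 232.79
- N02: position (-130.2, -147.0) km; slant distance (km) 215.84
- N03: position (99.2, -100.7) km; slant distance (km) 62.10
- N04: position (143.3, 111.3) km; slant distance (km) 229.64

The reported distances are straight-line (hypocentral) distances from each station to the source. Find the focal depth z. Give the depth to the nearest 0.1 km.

56.2 km

Each station gives a sphere (x−x_i)² + (y−y_i)² + z² = d_i² (stations at z=0).
Subtracting the N01 sphere from N02 and N03: z² cancels, leaving linear equations in x and y:
45.8 x − 92.8 y = 12605.35
504.6 x − 0.2 y = 36755.93
Solving: x ≈ 72.802, y ≈ -99.903 km (keep extra digits for the depth step; rounded: 72.8, -99.9).
Then from the N01 sphere: z² = 232.79² − (x + 153.1)² − (y + 100.6)² with x = 72.802, y = -99.903, so z ≈ 56.205 ≈ 56.2 km.
Check against N04 (with the unrounded solution): distance 229.64 ≈ 229.64 km. ✓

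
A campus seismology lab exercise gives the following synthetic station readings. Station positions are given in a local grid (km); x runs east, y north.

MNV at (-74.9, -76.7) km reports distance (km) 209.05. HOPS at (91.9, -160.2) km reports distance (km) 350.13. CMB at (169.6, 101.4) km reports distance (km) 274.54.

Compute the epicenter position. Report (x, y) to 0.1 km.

Circle about each station: (x + 74.9)² + (y + 76.7)² = 209.05²; (x − 91.9)² + (y + 160.2)² = 350.13²; (x − 169.6)² + (y − 101.4)² = 274.54².
Subtracting the MNV equation from the HOPS and CMB equations removes the quadratic terms:
333.6 x − 167.0 y = -56272.36
489.0 x + 356.2 y = -4117.09
Solving the 2×2 system: x ≈ -103.4, y ≈ 130.4 km.

(-103.4, 130.4)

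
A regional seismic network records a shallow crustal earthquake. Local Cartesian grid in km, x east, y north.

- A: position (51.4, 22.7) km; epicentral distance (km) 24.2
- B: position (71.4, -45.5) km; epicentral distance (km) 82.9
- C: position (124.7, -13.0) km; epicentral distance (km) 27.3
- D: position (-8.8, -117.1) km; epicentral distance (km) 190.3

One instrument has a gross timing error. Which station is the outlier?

Solve using three stations at a time. Using B, C, D (subtract circle equations pairwise → linear system) gives (x, y) ≈ (129.2, 14.0).
Distances from that point to each station vs reported:
  A: calculated 78.3 vs reported 24.2 → residual 54.1 km
  B: calculated 82.9 vs reported 82.9 → residual 0.0 km
  C: calculated 27.3 vs reported 27.3 → residual 0.0 km
  D: calculated 190.3 vs reported 190.3 → residual 0.0 km
B, C, D are mutually consistent (residuals ≈ 0); A is off by 54.1 km.

A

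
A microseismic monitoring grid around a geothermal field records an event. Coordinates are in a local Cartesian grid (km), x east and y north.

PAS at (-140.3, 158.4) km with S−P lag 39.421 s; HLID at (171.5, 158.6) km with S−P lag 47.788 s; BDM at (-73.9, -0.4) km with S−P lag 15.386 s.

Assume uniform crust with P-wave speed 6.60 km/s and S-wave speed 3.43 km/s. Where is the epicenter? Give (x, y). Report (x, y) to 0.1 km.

x ≈ -43.9 km, y ≈ -106.1 km

Distance from S−P lag: d = Δt · v_P v_S / (v_P − v_S) = Δt · (6.60·3.43)/(6.60−3.43) ≈ 7.1413·Δt.
So d_PAS = 281.52, d_HLID = 341.27, d_BDM = 109.88 km.
Circle about each station: (x + 140.3)² + (y − 158.4)² = 281.52²; (x − 171.5)² + (y − 158.6)² = 341.27²; (x + 73.9)² + (y + 0.4)² = 109.88².
Subtracting pairs of circle equations eliminates x²+y² and gives linear equations (the radical axes):
623.6 x + 0.4 y = -27420.14
132.8 x − 317.6 y = 27866.62
Solving the 2×2 system: x ≈ -43.9, y ≈ -106.1 km.
Check against PAS (with the unrounded x, y): √((x + 140.3)²+(y − 158.4)²) = 281.52 ≈ 281.52 km. ✓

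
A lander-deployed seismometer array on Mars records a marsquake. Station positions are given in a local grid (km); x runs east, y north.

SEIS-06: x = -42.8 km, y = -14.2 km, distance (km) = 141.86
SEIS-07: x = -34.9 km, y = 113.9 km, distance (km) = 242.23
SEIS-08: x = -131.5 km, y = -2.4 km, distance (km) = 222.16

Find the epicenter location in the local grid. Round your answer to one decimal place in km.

Circle about each station: (x + 42.8)² + (y + 14.2)² = 141.86²; (x + 34.9)² + (y − 113.9)² = 242.23²; (x + 131.5)² + (y + 2.4)² = 222.16².
Subtracting pairs of circle equations eliminates x²+y² and gives linear equations (the radical axes):
15.8 x + 256.2 y = -26393.37
-177.4 x + 23.6 y = -13966.28
Solving the 2×2 system: x ≈ 64.5, y ≈ -107.0 km.

64.5 km east, -107.0 km north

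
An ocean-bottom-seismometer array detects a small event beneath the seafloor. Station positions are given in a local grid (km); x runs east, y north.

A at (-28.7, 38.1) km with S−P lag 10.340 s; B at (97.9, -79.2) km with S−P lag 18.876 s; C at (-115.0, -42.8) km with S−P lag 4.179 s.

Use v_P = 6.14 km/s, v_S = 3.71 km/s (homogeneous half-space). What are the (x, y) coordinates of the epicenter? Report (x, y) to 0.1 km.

Distance from S−P lag: d = Δt · v_P v_S / (v_P − v_S) = Δt · (6.14·3.71)/(6.14−3.71) ≈ 9.3742·Δt.
So d_A = 96.93, d_B = 176.95, d_C = 39.17 km.
Circle about each station: (x + 28.7)² + (y − 38.1)² = 96.93²; (x − 97.9)² + (y + 79.2)² = 176.95²; (x + 115.0)² + (y + 42.8)² = 39.17².
Subtracting the A equation from the B and C equations removes the quadratic terms:
253.2 x − 234.6 y = -8334.13
-172.6 x − 161.8 y = 20642.68
Solving the 2×2 system: x ≈ -76.0, y ≈ -46.5 km.

x ≈ -76.0 km, y ≈ -46.5 km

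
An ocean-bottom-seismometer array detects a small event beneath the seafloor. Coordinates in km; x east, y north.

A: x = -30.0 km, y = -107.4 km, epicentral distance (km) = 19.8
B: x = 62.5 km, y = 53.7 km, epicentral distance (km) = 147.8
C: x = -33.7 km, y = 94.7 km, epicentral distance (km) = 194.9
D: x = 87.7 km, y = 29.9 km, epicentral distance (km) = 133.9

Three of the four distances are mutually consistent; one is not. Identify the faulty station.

A

Solve using three stations at a time. Using B, C, D (subtract circle equations pairwise → linear system) gives (x, y) ≈ (28.3, -90.0).
Distances from that point to each station vs reported:
  A: calculated 60.9 vs reported 19.8 → residual 41.1 km
  B: calculated 147.7 vs reported 147.8 → residual 0.1 km
  C: calculated 194.8 vs reported 194.9 → residual 0.1 km
  D: calculated 133.8 vs reported 133.9 → residual 0.1 km
B, C, D are mutually consistent (residuals ≈ 0); A is off by 41.1 km.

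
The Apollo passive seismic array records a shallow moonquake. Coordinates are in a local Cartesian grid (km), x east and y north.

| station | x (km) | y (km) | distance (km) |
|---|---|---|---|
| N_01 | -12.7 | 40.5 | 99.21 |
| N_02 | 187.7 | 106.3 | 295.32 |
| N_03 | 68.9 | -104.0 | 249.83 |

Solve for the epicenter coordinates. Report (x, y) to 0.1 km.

-105.9 km east, 74.5 km north

Circle about each station: (x + 12.7)² + (y − 40.5)² = 99.21²; (x − 187.7)² + (y − 106.3)² = 295.32²; (x − 68.9)² + (y + 104.0)² = 249.83².
Subtracting pairs of circle equations eliminates x²+y² and gives linear equations (the radical axes):
400.8 x + 131.6 y = -32641.84
163.2 x − 289.0 y = -38810.73
Solving the 2×2 system: x ≈ -105.9, y ≈ 74.5 km.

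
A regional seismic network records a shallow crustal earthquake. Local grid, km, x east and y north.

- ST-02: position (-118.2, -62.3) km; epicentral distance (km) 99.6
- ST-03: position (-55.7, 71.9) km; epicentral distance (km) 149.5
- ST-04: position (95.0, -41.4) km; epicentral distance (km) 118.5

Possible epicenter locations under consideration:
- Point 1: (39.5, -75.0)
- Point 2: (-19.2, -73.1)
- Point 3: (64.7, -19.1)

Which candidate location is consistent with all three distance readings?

Point 2

For each candidate, compare |candidate − station| to the reported distance:
Point 1: residuals ST-02 58.6, ST-03 25.6, ST-04 53.6 → max 58.6 km
Point 2: residuals ST-02 0.0, ST-03 0.0, ST-04 0.0 → max 0.0 km
Point 3: residuals ST-02 88.3, ST-03 1.4, ST-04 80.9 → max 88.3 km
Only Point 2 has all residuals ≈ 0.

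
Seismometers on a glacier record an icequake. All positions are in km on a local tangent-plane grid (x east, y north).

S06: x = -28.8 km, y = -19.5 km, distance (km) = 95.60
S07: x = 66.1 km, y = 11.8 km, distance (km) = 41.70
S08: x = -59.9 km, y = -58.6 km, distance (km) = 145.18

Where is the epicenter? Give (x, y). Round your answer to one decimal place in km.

Circle about each station: (x + 28.8)² + (y + 19.5)² = 95.60²; (x − 66.1)² + (y − 11.8)² = 41.70²; (x + 59.9)² + (y + 58.6)² = 145.18².
Subtracting pairs of circle equations eliminates x²+y² and gives linear equations (the radical axes):
189.8 x + 62.6 y = 10699.23
-62.2 x − 78.2 y = -6125.59
Solving the 2×2 system: x ≈ 41.4, y ≈ 45.4 km.

x ≈ 41.4 km, y ≈ 45.4 km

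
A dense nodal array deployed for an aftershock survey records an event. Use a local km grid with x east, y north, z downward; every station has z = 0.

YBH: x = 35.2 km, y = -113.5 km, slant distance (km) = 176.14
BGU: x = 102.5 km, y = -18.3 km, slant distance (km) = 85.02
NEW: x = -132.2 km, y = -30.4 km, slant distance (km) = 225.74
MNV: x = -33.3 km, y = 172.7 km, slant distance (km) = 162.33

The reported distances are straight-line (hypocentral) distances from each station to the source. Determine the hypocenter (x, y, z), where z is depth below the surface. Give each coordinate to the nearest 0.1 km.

Each station gives a sphere (x−x_i)² + (y−y_i)² + z² = d_i² (stations at z=0).
Subtracting the YBH sphere from BGU and NEW: z² cancels, leaving linear equations in x and y:
134.6 x + 190.4 y = 20516.75
-334.8 x + 166.2 y = -15653.54
Solving: x ≈ 74.206, y ≈ 55.298 km (keep extra digits for the depth step; rounded: 74.2, 55.3).
Then from the YBH sphere: z² = 176.14² − (x − 35.2)² − (y + 113.5)² with x = 74.206, y = 55.298, so z ≈ 31.797 ≈ 31.8 km.

(74.2, 55.3, 31.8)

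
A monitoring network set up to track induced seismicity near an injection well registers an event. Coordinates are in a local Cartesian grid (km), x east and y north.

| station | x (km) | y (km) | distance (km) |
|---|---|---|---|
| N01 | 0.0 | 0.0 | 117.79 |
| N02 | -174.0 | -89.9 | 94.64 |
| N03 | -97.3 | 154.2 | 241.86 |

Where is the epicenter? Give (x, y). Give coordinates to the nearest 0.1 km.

x ≈ -79.4 km, y ≈ -87.0 km

Circle about each station: x² + y² = 117.79²; (x + 174.0)² + (y + 89.9)² = 94.64²; (x + 97.3)² + (y − 154.2)² = 241.86².
Subtracting the N01 equation from the N02 and N03 equations removes the quadratic terms:
-348.0 x − 179.8 y = 43275.76
-194.6 x + 308.4 y = -11376.85
Solving the 2×2 system: x ≈ -79.4, y ≈ -87.0 km.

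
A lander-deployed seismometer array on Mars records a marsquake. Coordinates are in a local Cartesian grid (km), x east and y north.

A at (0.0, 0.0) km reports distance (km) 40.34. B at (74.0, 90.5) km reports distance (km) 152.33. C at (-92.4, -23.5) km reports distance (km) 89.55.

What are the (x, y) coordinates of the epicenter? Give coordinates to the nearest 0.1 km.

Circle about each station: x² + y² = 40.34²; (x − 74.0)² + (y − 90.5)² = 152.33²; (x + 92.4)² + (y + 23.5)² = 89.55².
Subtracting the A equation from the B and C equations removes the quadratic terms:
148.0 x + 181.0 y = -7910.86
-184.8 x − 47.0 y = 2698.12
Solving the 2×2 system: x ≈ -4.4, y ≈ -40.1 km.

x ≈ -4.4 km, y ≈ -40.1 km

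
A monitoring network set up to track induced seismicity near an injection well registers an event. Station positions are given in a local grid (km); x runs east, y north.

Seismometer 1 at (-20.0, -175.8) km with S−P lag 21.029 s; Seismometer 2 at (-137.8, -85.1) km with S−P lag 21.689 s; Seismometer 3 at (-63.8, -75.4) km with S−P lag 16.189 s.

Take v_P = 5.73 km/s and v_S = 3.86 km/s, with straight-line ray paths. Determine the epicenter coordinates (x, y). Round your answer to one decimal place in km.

Distance from S−P lag: d = Δt · v_P v_S / (v_P − v_S) = Δt · (5.73·3.86)/(5.73−3.86) ≈ 11.8277·Δt.
So d_Seismometer 1 = 248.72, d_Seismometer 2 = 256.53, d_Seismometer 3 = 191.48 km.
Circle about each station: (x + 20.0)² + (y + 175.8)² = 248.72²; (x + 137.8)² + (y + 85.1)² = 256.53²; (x + 63.8)² + (y + 75.4)² = 191.48².
Subtracting pairs of circle equations eliminates x²+y² and gives linear equations (the radical axes):
-235.6 x + 181.4 y = -9020.79
-87.6 x + 200.8 y = 3647.01
Solving the 2×2 system: x ≈ 78.7, y ≈ 52.5 km.
Check against Seismometer 1 (with the unrounded x, y): √((x + 20.0)²+(y + 175.8)²) = 248.73 ≈ 248.72 km. ✓

78.7 km east, 52.5 km north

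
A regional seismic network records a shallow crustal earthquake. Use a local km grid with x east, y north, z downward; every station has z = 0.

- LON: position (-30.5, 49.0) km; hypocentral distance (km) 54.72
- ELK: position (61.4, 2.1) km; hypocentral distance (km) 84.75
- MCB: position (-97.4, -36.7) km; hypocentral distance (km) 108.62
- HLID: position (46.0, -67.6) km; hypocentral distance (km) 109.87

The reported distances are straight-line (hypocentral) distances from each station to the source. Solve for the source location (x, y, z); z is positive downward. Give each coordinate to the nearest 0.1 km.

x ≈ -11.8 km, y ≈ 16.8 km, depth ≈ 40.1 km

Each station gives a sphere (x−x_i)² + (y−y_i)² + z² = d_i² (stations at z=0).
Subtracting the LON sphere from ELK and MCB: z² cancels, leaving linear equations in x and y:
183.8 x − 93.8 y = -3745.16
-133.8 x − 171.4 y = -1301.63
Solving: x ≈ -11.800, y ≈ 16.805 km (keep extra digits for the depth step; rounded: -11.8, 16.8).
Then from the LON sphere: z² = 54.72² − (x + 30.5)² − (y − 49.0)² with x = -11.800, y = 16.805, so z ≈ 40.101 ≈ 40.1 km.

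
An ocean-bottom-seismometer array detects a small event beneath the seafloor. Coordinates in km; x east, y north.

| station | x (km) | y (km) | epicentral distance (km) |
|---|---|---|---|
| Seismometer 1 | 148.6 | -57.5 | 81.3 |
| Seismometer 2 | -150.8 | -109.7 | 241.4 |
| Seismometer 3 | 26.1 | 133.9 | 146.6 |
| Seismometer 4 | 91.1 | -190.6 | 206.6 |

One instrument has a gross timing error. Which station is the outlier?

Seismometer 2

Solve using three stations at a time. Using Seismometer 1, Seismometer 3, Seismometer 4 (subtract circle equations pairwise → linear system) gives (x, y) ≈ (111.8, 15.0).
Distances from that point to each station vs reported:
  Seismometer 1: calculated 81.3 vs reported 81.3 → residual 0.0 km
  Seismometer 2: calculated 290.7 vs reported 241.4 → residual 49.3 km
  Seismometer 3: calculated 146.6 vs reported 146.6 → residual 0.0 km
  Seismometer 4: calculated 206.6 vs reported 206.6 → residual 0.0 km
Seismometer 1, Seismometer 3, Seismometer 4 are mutually consistent (residuals ≈ 0); Seismometer 2 is off by 49.3 km.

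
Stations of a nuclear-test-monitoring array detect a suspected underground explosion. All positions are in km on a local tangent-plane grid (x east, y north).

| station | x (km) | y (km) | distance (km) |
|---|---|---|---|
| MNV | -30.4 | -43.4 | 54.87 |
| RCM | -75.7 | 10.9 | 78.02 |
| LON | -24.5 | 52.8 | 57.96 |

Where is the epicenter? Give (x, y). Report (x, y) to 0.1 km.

Circle about each station: (x + 30.4)² + (y + 43.4)² = 54.87²; (x + 75.7)² + (y − 10.9)² = 78.02²; (x + 24.5)² + (y − 52.8)² = 57.96².
Subtracting the MNV equation from the RCM and LON equations removes the quadratic terms:
-90.6 x + 108.6 y = -34.82
11.8 x + 192.4 y = 231.73
Solving the 2×2 system: x ≈ 1.7, y ≈ 1.1 km.
Check against MNV (with the unrounded x, y): √((x + 30.4)²+(y + 43.4)²) = 54.87 ≈ 54.87 km. ✓

1.7 km east, 1.1 km north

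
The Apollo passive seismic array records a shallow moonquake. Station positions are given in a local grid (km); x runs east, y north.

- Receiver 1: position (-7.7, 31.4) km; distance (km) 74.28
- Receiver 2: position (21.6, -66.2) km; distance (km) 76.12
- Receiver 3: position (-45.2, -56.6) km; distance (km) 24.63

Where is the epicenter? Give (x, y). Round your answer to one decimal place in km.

Circle about each station: (x + 7.7)² + (y − 31.4)² = 74.28²; (x − 21.6)² + (y + 66.2)² = 76.12²; (x + 45.2)² + (y + 56.6)² = 24.63².
Subtracting pairs of circle equations eliminates x²+y² and gives linear equations (the radical axes):
58.6 x − 195.2 y = 3527.01
-75.0 x − 176.0 y = 9112.23
Solving the 2×2 system: x ≈ -46.4, y ≈ -32.0 km.
Check against Receiver 1 (with the unrounded x, y): √((x + 7.7)²+(y − 31.4)²) = 74.28 ≈ 74.28 km. ✓

-46.4 km east, -32.0 km north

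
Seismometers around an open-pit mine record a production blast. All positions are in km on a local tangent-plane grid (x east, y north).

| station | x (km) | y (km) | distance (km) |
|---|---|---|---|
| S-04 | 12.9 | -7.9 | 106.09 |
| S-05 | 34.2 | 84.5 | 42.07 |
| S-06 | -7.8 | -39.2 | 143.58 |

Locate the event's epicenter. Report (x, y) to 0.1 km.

Circle about each station: (x − 12.9)² + (y + 7.9)² = 106.09²; (x − 34.2)² + (y − 84.5)² = 42.07²; (x + 7.8)² + (y + 39.2)² = 143.58².
Subtracting pairs of circle equations eliminates x²+y² and gives linear equations (the radical axes):
42.6 x + 184.8 y = 17566.27
-41.4 x − 62.6 y = -7991.47
Solving the 2×2 system: x ≈ 75.7, y ≈ 77.6 km.

x ≈ 75.7 km, y ≈ 77.6 km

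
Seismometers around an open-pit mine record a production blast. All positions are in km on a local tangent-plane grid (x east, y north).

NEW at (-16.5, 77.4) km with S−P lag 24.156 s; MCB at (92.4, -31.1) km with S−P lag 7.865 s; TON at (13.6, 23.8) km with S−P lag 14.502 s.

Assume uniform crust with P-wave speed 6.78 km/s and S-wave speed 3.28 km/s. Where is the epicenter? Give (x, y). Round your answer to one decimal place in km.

51.7 km east, -60.1 km north

Distance from S−P lag: d = Δt · v_P v_S / (v_P − v_S) = Δt · (6.78·3.28)/(6.78−3.28) ≈ 6.3538·Δt.
So d_NEW = 153.48, d_MCB = 49.97, d_TON = 92.14 km.
Circle about each station: (x + 16.5)² + (y − 77.4)² = 153.48²; (x − 92.4)² + (y + 31.1)² = 49.97²; (x − 13.6)² + (y − 23.8)² = 92.14².
Subtracting the NEW equation from the MCB and TON equations removes the quadratic terms:
217.8 x − 217.0 y = 24301.07
60.2 x − 107.2 y = 9554.72
Solving the 2×2 system: x ≈ 51.7, y ≈ -60.1 km.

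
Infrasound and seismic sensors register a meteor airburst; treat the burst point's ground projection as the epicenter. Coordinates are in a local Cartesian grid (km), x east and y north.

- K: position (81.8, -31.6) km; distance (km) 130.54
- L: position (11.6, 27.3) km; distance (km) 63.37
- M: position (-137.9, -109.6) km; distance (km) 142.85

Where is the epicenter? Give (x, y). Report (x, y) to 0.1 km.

Circle about each station: (x − 81.8)² + (y + 31.6)² = 130.54²; (x − 11.6)² + (y − 27.3)² = 63.37²; (x + 137.9)² + (y + 109.6)² = 142.85².
Subtracting the K equation from the L and M equations removes the quadratic terms:
-140.4 x + 117.8 y = 6214.98
-439.4 x − 156.0 y = 19973.34
Solving the 2×2 system: x ≈ -45.1, y ≈ -1.0 km.
Check against K (with the unrounded x, y): √((x − 81.8)²+(y + 31.6)²) = 130.54 ≈ 130.54 km. ✓

x ≈ -45.1 km, y ≈ -1.0 km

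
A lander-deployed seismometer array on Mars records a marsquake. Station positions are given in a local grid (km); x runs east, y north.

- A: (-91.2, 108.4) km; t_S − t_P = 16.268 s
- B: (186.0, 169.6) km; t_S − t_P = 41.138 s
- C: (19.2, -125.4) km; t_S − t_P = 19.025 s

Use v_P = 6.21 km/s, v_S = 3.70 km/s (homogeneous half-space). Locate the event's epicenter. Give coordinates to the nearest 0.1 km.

Distance from S−P lag: d = Δt · v_P v_S / (v_P − v_S) = Δt · (6.21·3.70)/(6.21−3.70) ≈ 9.1542·Δt.
So d_A = 148.92, d_B = 376.58, d_C = 174.16 km.
Circle about each station: (x + 91.2)² + (y − 108.4)² = 148.92²; (x − 186.0)² + (y − 169.6)² = 376.58²; (x − 19.2)² + (y + 125.4)² = 174.16².
Subtracting pairs of circle equations eliminates x²+y² and gives linear equations (the radical axes):
554.4 x + 122.4 y = -76343.17
220.8 x − 467.6 y = -12128.74
Solving the 2×2 system: x ≈ -129.9, y ≈ -35.4 km.
Check against A (with the unrounded x, y): √((x + 91.2)²+(y − 108.4)²) = 148.91 ≈ 148.92 km. ✓

x ≈ -129.9 km, y ≈ -35.4 km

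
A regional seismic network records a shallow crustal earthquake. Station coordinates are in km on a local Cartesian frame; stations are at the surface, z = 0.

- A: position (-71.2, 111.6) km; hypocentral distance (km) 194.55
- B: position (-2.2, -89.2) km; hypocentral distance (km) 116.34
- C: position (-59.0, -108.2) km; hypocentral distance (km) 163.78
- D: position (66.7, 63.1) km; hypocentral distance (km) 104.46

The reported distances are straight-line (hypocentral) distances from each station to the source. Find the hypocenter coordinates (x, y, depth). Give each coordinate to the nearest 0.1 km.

Each station gives a sphere (x−x_i)² + (y−y_i)² + z² = d_i² (stations at z=0).
Subtracting the A sphere from B and C: z² cancels, leaving linear equations in x and y:
138.0 x − 401.6 y = 14752.19
24.4 x − 439.6 y = 8690.05
Solving: x ≈ 58.883, y ≈ -16.500 km (keep extra digits for the depth step; rounded: 58.9, -16.5).
Then from the A sphere: z² = 194.55² − (x + 71.2)² − (y − 111.6)² with x = 58.883, y = -16.500, so z ≈ 67.220 ≈ 67.2 km.

(58.9, -16.5, 67.2)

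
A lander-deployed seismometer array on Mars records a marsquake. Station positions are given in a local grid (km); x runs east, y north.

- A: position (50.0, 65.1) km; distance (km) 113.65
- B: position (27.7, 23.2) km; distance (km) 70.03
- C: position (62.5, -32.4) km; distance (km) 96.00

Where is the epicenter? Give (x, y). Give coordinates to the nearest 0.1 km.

Circle about each station: (x − 50.0)² + (y − 65.1)² = 113.65²; (x − 27.7)² + (y − 23.2)² = 70.03²; (x − 62.5)² + (y + 32.4)² = 96.00².
Subtracting pairs of circle equations eliminates x²+y² and gives linear equations (the radical axes):
-44.6 x − 83.8 y = 2579.64
25.0 x − 195.0 y = 1918.32
Solving the 2×2 system: x ≈ -31.7, y ≈ -13.9 km.
Check against A (with the unrounded x, y): √((x − 50.0)²+(y − 65.1)²) = 113.66 ≈ 113.65 km. ✓

-31.7 km east, -13.9 km north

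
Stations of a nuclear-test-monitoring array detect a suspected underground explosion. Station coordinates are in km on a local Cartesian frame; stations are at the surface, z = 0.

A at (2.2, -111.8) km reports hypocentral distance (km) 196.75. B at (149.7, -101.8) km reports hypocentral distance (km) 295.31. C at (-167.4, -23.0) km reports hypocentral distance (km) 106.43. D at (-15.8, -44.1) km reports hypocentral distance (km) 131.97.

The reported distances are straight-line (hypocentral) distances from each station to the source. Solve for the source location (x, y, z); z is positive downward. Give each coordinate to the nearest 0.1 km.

x ≈ -99.4 km, y ≈ 54.7 km, depth ≈ 25.8 km

Each station gives a sphere (x−x_i)² + (y−y_i)² + z² = d_i² (stations at z=0).
Subtracting the A sphere from B and C: z² cancels, leaving linear equations in x and y:
295.0 x + 20.0 y = -28228.18
-339.2 x + 177.6 y = 43430.90
Solving: x ≈ -99.397, y ≈ 54.703 km (keep extra digits for the depth step; rounded: -99.4, 54.7).
Then from the A sphere: z² = 196.75² − (x − 2.2)² − (y + 111.8)² with x = -99.397, y = 54.703, so z ≈ 25.795 ≈ 25.8 km.
Check against D (with the unrounded solution): distance 131.97 ≈ 131.97 km. ✓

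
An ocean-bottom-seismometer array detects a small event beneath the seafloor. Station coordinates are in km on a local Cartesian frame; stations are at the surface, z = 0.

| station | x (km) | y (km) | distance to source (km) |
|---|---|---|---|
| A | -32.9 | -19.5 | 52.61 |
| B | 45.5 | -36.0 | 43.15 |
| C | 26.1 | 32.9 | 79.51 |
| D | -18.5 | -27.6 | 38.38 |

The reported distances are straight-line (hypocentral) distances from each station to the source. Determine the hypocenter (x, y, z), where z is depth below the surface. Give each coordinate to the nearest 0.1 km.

Each station gives a sphere (x−x_i)² + (y−y_i)² + z² = d_i² (stations at z=0).
Subtracting the A sphere from B and C: z² cancels, leaving linear equations in x and y:
156.8 x − 33.0 y = 2809.48
118.0 x + 104.8 y = -3253.07
Solving: x ≈ 9.204, y ≈ -41.404 km (keep extra digits for the depth step; rounded: 9.2, -41.4).
Then from the A sphere: z² = 52.61² − (x + 32.9)² − (y + 19.5)² with x = 9.204, y = -41.404, so z ≈ 22.700 ≈ 22.7 km.
Check against D (with the unrounded solution): distance 38.38 ≈ 38.38 km. ✓

(9.2, -41.4, 22.7)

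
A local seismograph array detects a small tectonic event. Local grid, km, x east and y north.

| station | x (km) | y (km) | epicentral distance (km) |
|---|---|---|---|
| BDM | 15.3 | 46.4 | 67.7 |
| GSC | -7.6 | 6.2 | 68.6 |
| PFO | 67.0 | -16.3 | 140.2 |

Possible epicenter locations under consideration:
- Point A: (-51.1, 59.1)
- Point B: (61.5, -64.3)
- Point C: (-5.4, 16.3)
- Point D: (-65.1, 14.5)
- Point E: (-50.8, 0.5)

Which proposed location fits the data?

Point A

For each candidate, compare |candidate − station| to the reported distance:
Point A: residuals BDM 0.1, GSC 0.1, PFO 0.1 → max 0.1 km
Point B: residuals BDM 52.3, GSC 30.1, PFO 91.9 → max 91.9 km
Point C: residuals BDM 31.2, GSC 58.3, PFO 60.8 → max 60.8 km
Point D: residuals BDM 18.8, GSC 10.5, PFO 4.6 → max 18.8 km
Point E: residuals BDM 12.8, GSC 25.0, PFO 21.2 → max 25.0 km
Only Point A has all residuals ≈ 0.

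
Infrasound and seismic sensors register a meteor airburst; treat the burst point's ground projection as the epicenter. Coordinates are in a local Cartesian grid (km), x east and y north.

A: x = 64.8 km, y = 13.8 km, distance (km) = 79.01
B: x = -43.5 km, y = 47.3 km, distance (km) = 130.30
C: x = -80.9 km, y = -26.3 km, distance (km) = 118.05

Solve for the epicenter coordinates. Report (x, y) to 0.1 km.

x ≈ 32.7 km, y ≈ -58.4 km

Circle about each station: (x − 64.8)² + (y − 13.8)² = 79.01²; (x + 43.5)² + (y − 47.3)² = 130.30²; (x + 80.9)² + (y + 26.3)² = 118.05².
Subtracting the A equation from the B and C equations removes the quadratic terms:
-216.6 x + 67.0 y = -10995.45
-291.4 x − 80.2 y = -4846.20
Solving the 2×2 system: x ≈ 32.7, y ≈ -58.4 km.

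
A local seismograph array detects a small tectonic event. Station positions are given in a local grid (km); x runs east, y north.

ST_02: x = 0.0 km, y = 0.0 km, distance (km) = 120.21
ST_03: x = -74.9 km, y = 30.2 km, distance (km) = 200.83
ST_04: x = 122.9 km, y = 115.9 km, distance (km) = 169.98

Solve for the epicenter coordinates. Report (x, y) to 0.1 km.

Circle about each station: x² + y² = 120.21²; (x + 74.9)² + (y − 30.2)² = 200.83²; (x − 122.9)² + (y − 115.9)² = 169.98².
Subtracting the ST_02 equation from the ST_03 and ST_04 equations removes the quadratic terms:
-149.8 x + 60.4 y = -19360.19
245.8 x + 231.8 y = 14094.46
Solving the 2×2 system: x ≈ 107.7, y ≈ -53.4 km.

107.7 km east, -53.4 km north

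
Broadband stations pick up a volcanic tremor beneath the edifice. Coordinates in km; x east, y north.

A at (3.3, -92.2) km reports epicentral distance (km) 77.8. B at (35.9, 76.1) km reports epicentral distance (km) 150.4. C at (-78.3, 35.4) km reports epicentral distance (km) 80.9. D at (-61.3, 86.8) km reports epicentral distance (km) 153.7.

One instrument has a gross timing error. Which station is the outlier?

D

Solve using three stations at a time. Using A, B, C (subtract circle equations pairwise → linear system) gives (x, y) ≈ (-56.6, -42.5).
Distances from that point to each station vs reported:
  A: calculated 77.8 vs reported 77.8 → residual 0.0 km
  B: calculated 150.4 vs reported 150.4 → residual 0.0 km
  C: calculated 80.9 vs reported 80.9 → residual 0.0 km
  D: calculated 129.4 vs reported 153.7 → residual 24.3 km
A, B, C are mutually consistent (residuals ≈ 0); D is off by 24.3 km.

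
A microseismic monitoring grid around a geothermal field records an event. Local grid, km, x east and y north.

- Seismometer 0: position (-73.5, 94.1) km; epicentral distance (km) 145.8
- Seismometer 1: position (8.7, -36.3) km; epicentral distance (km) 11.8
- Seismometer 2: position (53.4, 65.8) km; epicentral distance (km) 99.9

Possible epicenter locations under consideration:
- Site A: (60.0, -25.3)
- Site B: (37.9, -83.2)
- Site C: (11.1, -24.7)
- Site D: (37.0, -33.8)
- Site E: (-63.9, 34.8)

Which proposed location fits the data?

For each candidate, compare |candidate − station| to the reported distance:
Site A: residuals Seismometer 0 33.3, Seismometer 1 40.7, Seismometer 2 8.6 → max 40.7 km
Site B: residuals Seismometer 0 63.6, Seismometer 1 43.4, Seismometer 2 49.9 → max 63.6 km
Site C: residuals Seismometer 0 0.0, Seismometer 1 0.0, Seismometer 2 0.0 → max 0.0 km
Site D: residuals Seismometer 0 23.2, Seismometer 1 16.6, Seismometer 2 1.0 → max 23.2 km
Site E: residuals Seismometer 0 85.7, Seismometer 1 89.8, Seismometer 2 21.4 → max 89.8 km
Only Site C has all residuals ≈ 0.

Site C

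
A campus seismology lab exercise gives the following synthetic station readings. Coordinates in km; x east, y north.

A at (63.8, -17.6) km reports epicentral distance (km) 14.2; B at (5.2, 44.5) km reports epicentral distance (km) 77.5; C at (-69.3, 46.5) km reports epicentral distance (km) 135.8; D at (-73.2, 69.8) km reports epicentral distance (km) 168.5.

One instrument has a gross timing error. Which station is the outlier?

Solve using three stations at a time. Using A, B, C (subtract circle equations pairwise → linear system) gives (x, y) ≈ (49.7, -19.0).
Distances from that point to each station vs reported:
  A: calculated 14.2 vs reported 14.2 → residual 0.0 km
  B: calculated 77.5 vs reported 77.5 → residual 0.0 km
  C: calculated 135.8 vs reported 135.8 → residual 0.0 km
  D: calculated 151.6 vs reported 168.5 → residual 16.9 km
A, B, C are mutually consistent (residuals ≈ 0); D is off by 16.9 km.

D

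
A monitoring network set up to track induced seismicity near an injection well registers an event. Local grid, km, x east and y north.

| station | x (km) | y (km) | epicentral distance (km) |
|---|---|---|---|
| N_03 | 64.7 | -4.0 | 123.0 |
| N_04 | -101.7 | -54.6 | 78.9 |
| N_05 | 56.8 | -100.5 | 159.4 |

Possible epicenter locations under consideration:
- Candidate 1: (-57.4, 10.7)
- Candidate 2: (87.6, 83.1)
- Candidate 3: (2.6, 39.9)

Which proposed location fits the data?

For each candidate, compare |candidate − station| to the reported distance:
Candidate 1: residuals N_03 0.0, N_04 0.0, N_05 0.0 → max 0.0 km
Candidate 2: residuals N_03 32.9, N_04 155.2, N_05 26.8 → max 155.2 km
Candidate 3: residuals N_03 46.9, N_04 61.8, N_05 8.9 → max 61.8 km
Only Candidate 1 has all residuals ≈ 0.

Candidate 1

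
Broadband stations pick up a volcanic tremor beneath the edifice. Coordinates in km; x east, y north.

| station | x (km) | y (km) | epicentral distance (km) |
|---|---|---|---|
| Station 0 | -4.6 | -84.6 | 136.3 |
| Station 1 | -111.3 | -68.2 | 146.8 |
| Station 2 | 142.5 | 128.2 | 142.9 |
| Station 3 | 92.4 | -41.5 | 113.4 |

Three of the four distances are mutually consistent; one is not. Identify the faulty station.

Station 1

Solve using three stations at a time. Using Station 0, Station 2, Station 3 (subtract circle equations pairwise → linear system) gives (x, y) ≈ (23.7, 48.8).
Distances from that point to each station vs reported:
  Station 0: calculated 136.3 vs reported 136.3 → residual 0.0 km
  Station 1: calculated 178.6 vs reported 146.8 → residual 31.8 km
  Station 2: calculated 142.9 vs reported 142.9 → residual 0.0 km
  Station 3: calculated 113.4 vs reported 113.4 → residual 0.0 km
Station 0, Station 2, Station 3 are mutually consistent (residuals ≈ 0); Station 1 is off by 31.8 km.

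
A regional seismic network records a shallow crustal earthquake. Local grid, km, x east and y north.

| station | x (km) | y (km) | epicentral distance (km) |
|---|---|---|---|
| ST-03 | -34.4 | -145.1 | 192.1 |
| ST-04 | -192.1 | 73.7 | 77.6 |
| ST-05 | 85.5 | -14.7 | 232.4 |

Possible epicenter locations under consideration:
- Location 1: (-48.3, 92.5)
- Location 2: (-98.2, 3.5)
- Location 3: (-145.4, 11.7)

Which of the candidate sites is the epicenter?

For each candidate, compare |candidate − station| to the reported distance:
Location 1: residuals ST-03 45.9, ST-04 67.4, ST-05 61.0 → max 67.4 km
Location 2: residuals ST-03 30.4, ST-04 39.6, ST-05 47.8 → max 47.8 km
Location 3: residuals ST-03 0.0, ST-04 0.0, ST-05 0.0 → max 0.0 km
Only Location 3 has all residuals ≈ 0.

Location 3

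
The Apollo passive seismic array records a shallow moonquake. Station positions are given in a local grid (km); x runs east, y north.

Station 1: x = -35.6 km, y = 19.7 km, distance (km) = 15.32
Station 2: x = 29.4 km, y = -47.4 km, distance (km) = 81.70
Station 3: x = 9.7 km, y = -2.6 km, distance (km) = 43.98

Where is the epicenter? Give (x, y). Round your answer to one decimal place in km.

x ≈ -33.7 km, y ≈ 4.5 km

Circle about each station: (x + 35.6)² + (y − 19.7)² = 15.32²; (x − 29.4)² + (y + 47.4)² = 81.70²; (x − 9.7)² + (y + 2.6)² = 43.98².
Subtracting the Station 1 equation from the Station 2 and Station 3 equations removes the quadratic terms:
130.0 x − 134.2 y = -4984.52
90.6 x − 44.6 y = -3254.14
Solving the 2×2 system: x ≈ -33.7, y ≈ 4.5 km.
Check against Station 1 (with the unrounded x, y): √((x + 35.6)²+(y − 19.7)²) = 15.33 ≈ 15.32 km. ✓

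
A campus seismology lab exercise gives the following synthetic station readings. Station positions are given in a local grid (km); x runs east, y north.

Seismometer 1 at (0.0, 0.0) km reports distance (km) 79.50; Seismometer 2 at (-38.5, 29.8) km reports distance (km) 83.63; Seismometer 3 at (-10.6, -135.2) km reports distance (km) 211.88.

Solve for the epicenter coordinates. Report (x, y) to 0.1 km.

x ≈ 33.7 km, y ≈ 72.0 km

Circle about each station: x² + y² = 79.50²; (x + 38.5)² + (y − 29.8)² = 83.63²; (x + 10.6)² + (y + 135.2)² = 211.88².
Subtracting pairs of circle equations eliminates x²+y² and gives linear equations (the radical axes):
-77.0 x + 59.6 y = 1696.56
-21.2 x − 270.4 y = -20181.48
Solving the 2×2 system: x ≈ 33.7, y ≈ 72.0 km.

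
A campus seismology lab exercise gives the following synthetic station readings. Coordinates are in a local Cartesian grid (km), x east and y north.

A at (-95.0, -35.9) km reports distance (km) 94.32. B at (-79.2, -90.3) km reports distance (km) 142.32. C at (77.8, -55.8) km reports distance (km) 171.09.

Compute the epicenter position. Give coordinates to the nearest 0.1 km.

Circle about each station: (x + 95.0)² + (y + 35.9)² = 94.32²; (x + 79.2)² + (y + 90.3)² = 142.32²; (x − 77.8)² + (y + 55.8)² = 171.09².
Subtracting the A equation from the B and C equations removes the quadratic terms:
31.6 x − 108.8 y = -7245.80
345.6 x − 39.8 y = -21522.86
Solving the 2×2 system: x ≈ -56.5, y ≈ 50.2 km.

-56.5 km east, 50.2 km north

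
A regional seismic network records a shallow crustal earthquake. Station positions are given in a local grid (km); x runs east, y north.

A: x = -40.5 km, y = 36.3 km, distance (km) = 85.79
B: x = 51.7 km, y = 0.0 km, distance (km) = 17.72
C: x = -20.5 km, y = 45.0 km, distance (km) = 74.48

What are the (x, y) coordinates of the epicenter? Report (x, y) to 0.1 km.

x ≈ 34.7 km, y ≈ -5.0 km

Circle about each station: (x + 40.5)² + (y − 36.3)² = 85.79²; (x − 51.7)² + y² = 17.72²; (x + 20.5)² + (y − 45.0)² = 74.48².
Subtracting pairs of circle equations eliminates x²+y² and gives linear equations (the radical axes):
184.4 x − 72.6 y = 6760.88
40.0 x + 17.4 y = 1299.96
Solving the 2×2 system: x ≈ 34.7, y ≈ -5.0 km.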